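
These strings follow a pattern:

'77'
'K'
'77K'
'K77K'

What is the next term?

From term 3 onward, concatenate the second-to-last term with the last: 77·K = 77K, K·77K = K77K, …
So term 5 is 77K·K77K.

77KK77K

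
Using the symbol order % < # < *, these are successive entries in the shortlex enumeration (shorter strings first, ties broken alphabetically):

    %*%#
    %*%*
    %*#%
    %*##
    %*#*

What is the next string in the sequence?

Find the rightmost character of %*#* below *, bump it to the next letter, and reset everything to its right to %.

%**%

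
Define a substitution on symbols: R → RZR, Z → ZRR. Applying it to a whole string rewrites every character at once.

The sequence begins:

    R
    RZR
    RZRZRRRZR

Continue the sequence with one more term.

Expanding RZRZRRRZR: R→RZR, Z→ZRR, R→RZR, Z→ZRR, R→RZR, R→RZR, R→RZR, Z→ZRR, R→RZR. Concatenated: RZR ZRR RZR ZRR RZR RZR RZR ZRR RZR.

RZRZRRRZRZRRRZRRZRRZRZRRRZR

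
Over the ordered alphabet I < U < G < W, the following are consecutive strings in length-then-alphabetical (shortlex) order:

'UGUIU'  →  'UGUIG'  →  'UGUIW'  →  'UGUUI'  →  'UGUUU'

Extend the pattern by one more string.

UGUUG

Find the rightmost character of UGUUU below W, bump it to the next letter, and reset everything to its right to I.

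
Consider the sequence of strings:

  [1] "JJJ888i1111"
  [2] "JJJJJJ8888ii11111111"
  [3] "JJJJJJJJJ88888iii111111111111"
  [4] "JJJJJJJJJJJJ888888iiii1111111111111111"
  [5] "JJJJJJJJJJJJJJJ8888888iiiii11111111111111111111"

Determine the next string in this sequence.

JJJJJJJJJJJJJJJJJJ88888888iiiiii111111111111111111111111

Term n consists of 3n J's, followed by n+2 8's, followed by n i's, followed by 4n 1's (n = 1, 2, …).
At n = 6 the blocks have lengths 18, 8, 6, 24.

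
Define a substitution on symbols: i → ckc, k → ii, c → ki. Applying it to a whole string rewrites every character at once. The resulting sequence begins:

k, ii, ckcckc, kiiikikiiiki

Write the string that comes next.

Apply φ to kiiikikiiiki symbol by symbol: k→ii, i→ckc, i→ckc, i→ckc, k→ii, i→ckc, k→ii, i→ckc, i→ckc, i→ckc, k→ii, i→ckc; joined: ii ckc ckc ckc ii ckc ii ckc ckc ckc ii ckc.

iickcckcckciickciickcckcckciickc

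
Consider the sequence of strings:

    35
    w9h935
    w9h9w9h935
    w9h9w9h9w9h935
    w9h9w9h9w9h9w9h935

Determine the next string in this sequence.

The strings grow by a fixed prefix w9h9 each time.
So the next term is w9h9·w9h9w9h9w9h9w9h935.

w9h9w9h9w9h9w9h9w9h935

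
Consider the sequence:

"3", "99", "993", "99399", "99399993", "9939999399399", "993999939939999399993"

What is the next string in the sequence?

Each term (from the third on) is the previous term followed by the one before it: term 3 = 99·3 = 993.
So term 8 is 993999939939999399993·9939999399399.

9939999399399993999939939999399399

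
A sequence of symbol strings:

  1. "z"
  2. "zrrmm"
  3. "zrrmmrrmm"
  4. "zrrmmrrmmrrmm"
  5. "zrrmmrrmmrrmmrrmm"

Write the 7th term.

Each term is the previous one with rrmm appended.
From zrrmmrrmmrrmmrrmm, 2 further steps: zrrmmrrmmrrmmrrmm → zrrmmrrmmrrmmrrmmrrmm → (answer).

zrrmmrrmmrrmmrrmmrrmmrrmm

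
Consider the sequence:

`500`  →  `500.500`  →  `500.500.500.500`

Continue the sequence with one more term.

500.500.500.500.500.500.500.500

s(k+1) = s(k)·.·s(k) — each term doubles the last with '.' between the halves.
One more doubling of 500.500.500.500 gives the answer.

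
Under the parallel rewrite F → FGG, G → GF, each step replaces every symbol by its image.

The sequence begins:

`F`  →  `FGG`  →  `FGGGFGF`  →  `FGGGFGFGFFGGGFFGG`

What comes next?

Rewriting the 17 symbols of FGGGFGFGFFGGGFFGG one by one yields FGG GF GF GF FGG GF FGG GF FGG FGG GF GF GF FGG FGG GF GF; concatenated:

FGGGFGFGFFGGGFFGGGFFGGFGGGFGFGFFGGFGGGFGF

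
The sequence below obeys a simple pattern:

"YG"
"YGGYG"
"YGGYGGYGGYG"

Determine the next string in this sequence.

s(k+1) = s(k)·G·s(k) — each term doubles the last with 'G' between the halves.
One more doubling of YGGYGGYGGYG gives the answer.

YGGYGGYGGYGGYGGYGGYGGYG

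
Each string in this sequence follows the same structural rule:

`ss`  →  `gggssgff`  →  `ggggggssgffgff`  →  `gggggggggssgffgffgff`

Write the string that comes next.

Every step adds ggg to the front and gff to the end of the previous string.
One more step from gggggggggssgffgffgff gives the answer.

ggggggggggggssgffgffgffgff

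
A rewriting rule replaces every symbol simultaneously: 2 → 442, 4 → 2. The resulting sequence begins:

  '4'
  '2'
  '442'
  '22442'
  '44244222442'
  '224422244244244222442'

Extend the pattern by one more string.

4424422244244244222442224422244244244222442

Applying the rule to each of the 21 symbols of 224422244244244222442 gives the pieces 442 442 2 2 442 442 442 2 2 442 2 2 442 2 2 442 442 442 2 2 442, which concatenate to the answer.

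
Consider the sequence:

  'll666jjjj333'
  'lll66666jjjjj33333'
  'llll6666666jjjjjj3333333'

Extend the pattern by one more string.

The n-th term is n l's then 2n-1 6's then n+2 j's then 2n-1 3's, where the shown terms are n = 2, 3, 4.
Setting n = 5 gives 5, 9, 7, 9 characters in each block.

lllll666666666jjjjjjj333333333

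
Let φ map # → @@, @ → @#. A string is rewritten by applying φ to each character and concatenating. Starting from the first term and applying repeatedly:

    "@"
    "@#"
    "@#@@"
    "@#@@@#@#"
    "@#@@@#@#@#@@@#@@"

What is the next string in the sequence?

φ(@#@@@#@#@#@@@#@@) expands symbol-by-symbol to @# @@ @# @# @# @@ @# @@ @# @@ @# @# @# @@ @# @#; joining the 16 pieces gives the next term.

@#@@@#@#@#@@@#@@@#@@@#@#@#@@@#@#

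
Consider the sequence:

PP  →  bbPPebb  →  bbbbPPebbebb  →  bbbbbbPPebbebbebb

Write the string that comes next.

bbbbbbbbPPebbebbebbebb

s(k+1) = bb·s(k)·ebb, so each term gains bb as a prefix and ebb as a suffix.
One more step from bbbbbbPPebbebbebb gives the answer.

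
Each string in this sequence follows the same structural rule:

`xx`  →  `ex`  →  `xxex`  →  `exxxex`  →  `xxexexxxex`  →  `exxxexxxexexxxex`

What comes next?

From term 3 onward, concatenate the second-to-last term with the last: xx·ex = xxex, ex·xxex = exxxex, …
Continuing: xxexexxxex · exxxexxxexexxxex gives term 7.

xxexexxxexexxxexxxexexxxex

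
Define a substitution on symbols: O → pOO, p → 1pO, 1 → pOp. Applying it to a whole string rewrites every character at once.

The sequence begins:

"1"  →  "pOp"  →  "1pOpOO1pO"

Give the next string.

Expanding 1pOpOO1pO: 1→pOp, p→1pO, O→pOO, p→1pO, O→pOO, O→pOO, 1→pOp, p→1pO, O→pOO. Concatenated: pOp 1pO pOO 1pO pOO pOO pOp 1pO pOO.

pOp1pOpOO1pOpOOpOOpOp1pOpOO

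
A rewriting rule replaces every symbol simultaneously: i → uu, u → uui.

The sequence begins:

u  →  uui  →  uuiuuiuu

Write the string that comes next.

Apply φ to uuiuuiuu symbol by symbol: u→uui, u→uui, i→uu, u→uui, u→uui, i→uu, u→uui, u→uui; joined: uui uui uu uui uui uu uui uui.

uuiuuiuuuuiuuiuuuuiuui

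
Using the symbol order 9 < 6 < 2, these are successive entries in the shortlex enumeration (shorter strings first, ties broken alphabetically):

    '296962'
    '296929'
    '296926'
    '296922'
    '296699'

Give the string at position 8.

Advancing 3 positions from 296699 through 296699 → 296696 → 296692 reaches term 8.

296669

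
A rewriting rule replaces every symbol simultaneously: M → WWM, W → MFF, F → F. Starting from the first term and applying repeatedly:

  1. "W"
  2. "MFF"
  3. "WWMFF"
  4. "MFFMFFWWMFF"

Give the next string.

Expanding MFFMFFWWMFF: M→WWM, F→F, F→F, M→WWM, F→F, F→F, W→MFF, W→MFF, M→WWM, F→F, F→F. Concatenated: WWM F F WWM F F MFF MFF WWM F F.

WWMFFWWMFFMFFMFFWWMFF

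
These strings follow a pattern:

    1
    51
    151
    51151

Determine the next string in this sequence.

15151151

This is a Fibonacci-style word recurrence s(k) = s(k−2)·s(k−1): e.g. 1·51 = 151.
The next term joins 151 and 51151.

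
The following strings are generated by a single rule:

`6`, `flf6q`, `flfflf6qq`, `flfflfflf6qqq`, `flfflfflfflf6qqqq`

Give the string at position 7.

s(k+1) = flf·s(k)·q, so each term gains flf as a prefix and q as a suffix.
From flfflfflfflf6qqqq, 2 further steps: flfflfflfflf6qqqq → flfflfflfflfflf6qqqqq → (answer).

flfflfflfflfflfflf6qqqqqq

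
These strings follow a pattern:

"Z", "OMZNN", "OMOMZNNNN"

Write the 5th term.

s(k+1) = OM·s(k)·NN, so each term gains OM as a prefix and NN as a suffix.
From OMOMZNNNN, 2 further steps: OMOMZNNNN → OMOMOMZNNNNNN → (answer).

OMOMOMOMZNNNNNNNN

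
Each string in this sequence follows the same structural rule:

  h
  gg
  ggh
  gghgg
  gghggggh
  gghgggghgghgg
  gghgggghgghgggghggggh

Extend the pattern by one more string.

gghgggghgghgggghgggghgghgggghgghgg

From term 3 onward, concatenate the last term with the second-to-last: gg·h = ggh, ggh·gg = gghgg, …
The next term joins gghgggghgghgggghggggh and gghgggghgghgg.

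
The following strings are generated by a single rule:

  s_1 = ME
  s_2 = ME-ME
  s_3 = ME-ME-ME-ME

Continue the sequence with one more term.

Each string is two copies of the previous one joined by '-'.
Doubling ME-ME-ME-ME with '-' between the halves:

ME-ME-ME-ME-ME-ME-ME-ME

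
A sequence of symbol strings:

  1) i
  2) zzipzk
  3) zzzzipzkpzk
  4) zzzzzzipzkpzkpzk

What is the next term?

zzzzzzzzipzkpzkpzkpzk

s(k+1) = zz·s(k)·pzk, so each term gains zz as a prefix and pzk as a suffix.
So the next term is zz·zzzzzzipzkpzkpzk·pzk.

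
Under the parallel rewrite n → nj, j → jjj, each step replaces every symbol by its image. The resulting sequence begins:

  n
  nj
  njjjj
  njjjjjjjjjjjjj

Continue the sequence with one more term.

Rewriting the 14 symbols of njjjjjjjjjjjjj one by one yields nj jjj jjj jjj jjj jjj jjj jjj jjj jjj jjj jjj jjj jjj; concatenated:

njjjjjjjjjjjjjjjjjjjjjjjjjjjjjjjjjjjjjjjj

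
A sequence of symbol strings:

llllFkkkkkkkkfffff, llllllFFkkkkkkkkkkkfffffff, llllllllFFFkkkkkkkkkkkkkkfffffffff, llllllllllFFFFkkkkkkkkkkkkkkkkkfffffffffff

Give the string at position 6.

llllllllllllllFFFFFFkkkkkkkkkkkkkkkkkkkkkkkfffffffffffffff

Each string has the form l^{2n} F^{n-1} k^{3n+2} f^{2n+1}, where the shown terms are n = 2, 3, 4, 5.
At n = 7 the blocks have lengths 14, 6, 23, 15.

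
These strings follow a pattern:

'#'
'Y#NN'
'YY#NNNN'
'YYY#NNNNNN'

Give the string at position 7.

Each term wraps the previous one in Y on the left and NN on the right.
From YYY#NNNNNN, 3 further steps: YYY#NNNNNN → YYYY#NNNNNNNN → YYYYY#NNNNNNNNNN → (answer).

YYYYYY#NNNNNNNNNNNN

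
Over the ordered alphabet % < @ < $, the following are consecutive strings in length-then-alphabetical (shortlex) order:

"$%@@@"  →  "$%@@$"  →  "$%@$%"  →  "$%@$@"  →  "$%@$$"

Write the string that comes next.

$%$%%

The successor of $%@$$ increments the rightmost position that isn't already $ and resets every position after it to %.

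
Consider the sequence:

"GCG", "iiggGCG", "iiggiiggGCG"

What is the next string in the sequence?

iiggiiggiiggGCG

The strings grow by a fixed prefix iigg each time.
One more step from iiggiiggGCG gives the answer.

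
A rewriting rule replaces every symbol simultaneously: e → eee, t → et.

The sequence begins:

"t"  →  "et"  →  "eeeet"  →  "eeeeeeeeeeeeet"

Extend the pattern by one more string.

Rewriting the 14 symbols of eeeeeeeeeeeeet one by one yields eee eee eee eee eee eee eee eee eee eee eee eee eee et; concatenated:

eeeeeeeeeeeeeeeeeeeeeeeeeeeeeeeeeeeeeeeet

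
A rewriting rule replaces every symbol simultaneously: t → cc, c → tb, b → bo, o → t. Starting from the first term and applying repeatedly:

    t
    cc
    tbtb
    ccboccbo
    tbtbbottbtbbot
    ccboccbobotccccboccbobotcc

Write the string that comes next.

tbtbbottbtbbotbotcctbtbtbtbbottbtbbotbotcctbtb

φ(ccboccbobotccccboccbobotcc) expands symbol-by-symbol to tb tb bo t tb tb bo t bo t cc tb tb tb tb bo t tb tb bo t bo t cc tb tb; joining the 26 pieces gives the next term.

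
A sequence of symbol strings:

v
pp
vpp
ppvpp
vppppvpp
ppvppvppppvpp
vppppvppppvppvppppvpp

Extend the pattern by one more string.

This is a Fibonacci-style word recurrence s(k) = s(k−2)·s(k−1): e.g. v·pp = vpp.
So term 8 is ppvppvppppvpp·vppppvppppvppvppppvpp.

ppvppvppppvppvppppvppppvppvppppvpp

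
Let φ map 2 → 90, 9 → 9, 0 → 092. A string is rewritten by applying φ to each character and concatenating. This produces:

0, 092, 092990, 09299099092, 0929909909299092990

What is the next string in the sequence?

09299099092990929909909299099092

Replace each of the 19 characters of 0929909909299092990 in place — 092 9 90 9 9 092 9 9 092 9 90 9 9 092 9 90 9 9 092 — and concatenate.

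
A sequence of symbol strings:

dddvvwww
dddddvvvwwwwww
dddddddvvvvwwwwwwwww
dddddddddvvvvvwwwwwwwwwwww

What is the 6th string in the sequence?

dddddddddddddvvvvvvvwwwwwwwwwwwwwwwwww

Term n consists of 2n+1 d's, followed by n+1 v's, followed by 3n w's (n = 1, 2, …).
For term 6, n = 6, so the run lengths are 13, 7, 18.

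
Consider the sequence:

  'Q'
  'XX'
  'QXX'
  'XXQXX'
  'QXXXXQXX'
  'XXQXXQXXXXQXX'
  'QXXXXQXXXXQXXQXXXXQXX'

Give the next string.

XXQXXQXXXXQXXQXXXXQXXXXQXXQXXXXQXX

From term 3 onward, concatenate the second-to-last term with the last: Q·XX = QXX, XX·QXX = XXQXX, …
The next term joins XXQXXQXXXXQXX and QXXXXQXXXXQXXQXXXXQXX.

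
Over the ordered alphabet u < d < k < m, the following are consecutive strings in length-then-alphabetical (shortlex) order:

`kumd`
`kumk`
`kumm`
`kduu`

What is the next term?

kdud

Treat kduu as a base-4 numeral over the given alphabet and add one, carrying through any trailing m's.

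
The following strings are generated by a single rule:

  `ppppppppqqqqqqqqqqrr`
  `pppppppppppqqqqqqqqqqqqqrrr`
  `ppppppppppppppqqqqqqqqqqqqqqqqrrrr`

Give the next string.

The n-th term is 3n-1 p's then 3n+1 q's then n-1 r's, where the shown terms are n = 3, 4, 5.
At n = 6 the blocks have lengths 17, 19, 5.

pppppppppppppppppqqqqqqqqqqqqqqqqqqqrrrrr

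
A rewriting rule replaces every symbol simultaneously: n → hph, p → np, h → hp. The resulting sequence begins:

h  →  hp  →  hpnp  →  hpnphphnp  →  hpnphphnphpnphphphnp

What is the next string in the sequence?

hpnphphnphpnphphphnphpnphphnphpnphpnphphphnp

Replace each of the 20 characters of hpnphphnphpnphphphnp in place — hp np hph np hp np hp hph np hp np hph np hp np hp np hp hph np — and concatenate.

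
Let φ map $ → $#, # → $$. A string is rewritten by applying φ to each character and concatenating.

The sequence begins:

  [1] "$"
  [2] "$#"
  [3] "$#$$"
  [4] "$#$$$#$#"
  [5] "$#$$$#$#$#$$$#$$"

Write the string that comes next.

$#$$$#$#$#$$$#$$$#$$$#$#$#$$$#$#

φ($#$$$#$#$#$$$#$$) expands symbol-by-symbol to $# $$ $# $# $# $$ $# $$ $# $$ $# $# $# $$ $# $#; joining the 16 pieces gives the next term.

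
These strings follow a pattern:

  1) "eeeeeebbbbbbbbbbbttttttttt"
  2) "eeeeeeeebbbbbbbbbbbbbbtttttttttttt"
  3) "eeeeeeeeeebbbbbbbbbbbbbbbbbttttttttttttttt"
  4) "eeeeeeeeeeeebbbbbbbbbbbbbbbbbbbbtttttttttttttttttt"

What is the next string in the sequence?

eeeeeeeeeeeeeebbbbbbbbbbbbbbbbbbbbbbbttttttttttttttttttttt

Term n consists of 2n e's, followed by 3n+2 b's, followed by 3n t's, where the shown terms are n = 3, 4, 5, 6.
For the next term, n = 7, so the run lengths are 14, 23, 21.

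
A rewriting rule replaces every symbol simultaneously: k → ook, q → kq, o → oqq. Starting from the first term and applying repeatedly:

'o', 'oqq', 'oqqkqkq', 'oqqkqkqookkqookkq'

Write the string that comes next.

oqqkqkqookkqookkqoqqoqqookookkqoqqoqqookookkq

Applying the rule to each of the 17 symbols of oqqkqkqookkqookkq gives the pieces oqq kq kq ook kq ook kq oqq oqq ook ook kq oqq oqq ook ook kq, which concatenate to the answer.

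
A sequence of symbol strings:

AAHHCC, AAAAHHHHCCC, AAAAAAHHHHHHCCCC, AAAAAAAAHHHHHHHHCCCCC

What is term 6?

AAAAAAAAAAAAHHHHHHHHHHHHCCCCCCC

Term n consists of 2n A's, followed by 2n H's, followed by n+1 C's (n = 1, 2, …).
For term 6, n = 6, so the run lengths are 12, 12, 7.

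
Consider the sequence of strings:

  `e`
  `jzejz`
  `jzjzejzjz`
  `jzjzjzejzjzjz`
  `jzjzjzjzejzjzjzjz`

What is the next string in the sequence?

Each term wraps the previous one in jz on the left and jz on the right.
So the next term is jz·jzjzjzjzejzjzjzjz·jz.

jzjzjzjzjzejzjzjzjzjz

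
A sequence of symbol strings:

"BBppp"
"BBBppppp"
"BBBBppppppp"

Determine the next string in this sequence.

Each string has the form B^{n+1} p^{2n+1} (n = 1, 2, …).
Setting n = 4 gives 5, 9 characters in each block.

BBBBBppppppppp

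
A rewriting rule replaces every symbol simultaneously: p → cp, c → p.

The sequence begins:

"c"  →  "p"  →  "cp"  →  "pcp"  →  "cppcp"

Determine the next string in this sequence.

pcpcppcp

Expanding cppcp: c→p, p→cp, p→cp, c→p, p→cp. Concatenated: p cp cp p cp.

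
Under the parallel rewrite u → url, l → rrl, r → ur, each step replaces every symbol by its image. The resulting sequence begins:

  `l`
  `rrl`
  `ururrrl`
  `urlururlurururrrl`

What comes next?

Rewriting the 17 symbols of urlururlurururrrl one by one yields url ur rrl url ur url ur rrl url ur url ur url ur ur ur rrl; concatenated:

urlurrrlurlururlurrrlurlururlururlurururrrl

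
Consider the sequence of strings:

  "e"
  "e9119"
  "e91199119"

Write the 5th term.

e9119911991199119

Each term is the previous one with 9119 appended.
From e91199119, 2 further steps: e91199119 → e911991199119 → (answer).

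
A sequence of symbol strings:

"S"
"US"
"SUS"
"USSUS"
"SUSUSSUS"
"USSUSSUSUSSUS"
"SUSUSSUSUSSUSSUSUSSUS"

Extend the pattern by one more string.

This is a Fibonacci-style word recurrence s(k) = s(k−2)·s(k−1): e.g. S·US = SUS.
The next term joins USSUSSUSUSSUS and SUSUSSUSUSSUSSUSUSSUS.

USSUSSUSUSSUSSUSUSSUSUSSUSSUSUSSUS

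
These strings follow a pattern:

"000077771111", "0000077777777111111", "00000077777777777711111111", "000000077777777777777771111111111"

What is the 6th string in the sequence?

00000000077777777777777777777777711111111111111

Each string has the form 0^{n+3} 7^{4n} 1^{2n+2} (n = 1, 2, …).
For term 6, n = 6, so the run lengths are 9, 24, 14.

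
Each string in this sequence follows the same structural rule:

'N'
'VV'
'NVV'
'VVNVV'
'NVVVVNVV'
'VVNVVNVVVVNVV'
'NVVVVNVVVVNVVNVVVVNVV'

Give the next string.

VVNVVNVVVVNVVNVVVVNVVVVNVVNVVVVNVV

From term 3 onward, concatenate the second-to-last term with the last: N·VV = NVV, VV·NVV = VVNVV, …
The next term joins VVNVVNVVVVNVV and NVVVVNVVVVNVVNVVVVNVV.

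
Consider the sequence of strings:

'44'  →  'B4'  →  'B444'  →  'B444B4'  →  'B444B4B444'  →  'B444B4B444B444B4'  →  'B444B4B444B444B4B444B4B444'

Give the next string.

From term 3 onward, concatenate the last term with the second-to-last: B4·44 = B444, B444·B4 = B444B4, …
The next term joins B444B4B444B444B4B444B4B444 and B444B4B444B444B4.

B444B4B444B444B4B444B4B444B444B4B444B444B4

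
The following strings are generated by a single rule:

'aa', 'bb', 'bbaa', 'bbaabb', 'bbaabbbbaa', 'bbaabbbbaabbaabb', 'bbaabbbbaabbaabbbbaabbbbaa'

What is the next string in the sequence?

Each term (from the third on) is the previous term followed by the one before it: term 3 = bb·aa = bbaa.
So term 8 is bbaabbbbaabbaabbbbaabbbbaa·bbaabbbbaabbaabb.

bbaabbbbaabbaabbbbaabbbbaabbaabbbbaabbaabb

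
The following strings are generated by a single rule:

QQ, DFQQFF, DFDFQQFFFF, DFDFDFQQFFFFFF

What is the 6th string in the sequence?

DFDFDFDFDFQQFFFFFFFFFF

s(k+1) = DF·s(k)·FF, so each term gains DF as a prefix and FF as a suffix.
From DFDFDFQQFFFFFF, 2 further steps: DFDFDFQQFFFFFF → DFDFDFDFQQFFFFFFFF → (answer).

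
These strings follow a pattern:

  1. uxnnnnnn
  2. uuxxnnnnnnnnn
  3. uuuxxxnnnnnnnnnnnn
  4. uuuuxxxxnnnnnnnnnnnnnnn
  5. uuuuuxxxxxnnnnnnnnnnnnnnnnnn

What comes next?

Reading off run lengths: u runs 1, 2, 3, 4, 5; x runs 1, 2, 3, 4, 5; n runs 6, 9, 12, 15, 18 — each is linear in n (n = 1, 2, …).
At n = 6 the blocks have lengths 6, 6, 21.

uuuuuuxxxxxxnnnnnnnnnnnnnnnnnnnnn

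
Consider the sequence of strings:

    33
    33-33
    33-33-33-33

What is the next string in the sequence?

Every step duplicates the string with '-' between the halves.
Doubling 33-33-33-33 with '-' between the halves:

33-33-33-33-33-33-33-33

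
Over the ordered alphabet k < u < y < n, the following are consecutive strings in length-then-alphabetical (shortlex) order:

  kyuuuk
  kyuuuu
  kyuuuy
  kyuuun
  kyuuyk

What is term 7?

kyuuyy

Advancing 2 positions from kyuuyk through kyuuyk → kyuuyu reaches term 7.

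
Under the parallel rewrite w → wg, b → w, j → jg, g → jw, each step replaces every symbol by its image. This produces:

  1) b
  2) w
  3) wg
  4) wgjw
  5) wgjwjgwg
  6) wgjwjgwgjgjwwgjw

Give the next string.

wgjwjgwgjgjwwgjwjgjwjgwgwgjwjgwg

φ(wgjwjgwgjgjwwgjw) expands symbol-by-symbol to wg jw jg wg jg jw wg jw jg jw jg wg wg jw jg wg; joining the 16 pieces gives the next term.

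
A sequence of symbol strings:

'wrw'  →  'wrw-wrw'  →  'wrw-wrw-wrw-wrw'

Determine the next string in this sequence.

wrw-wrw-wrw-wrw-wrw-wrw-wrw-wrw

Each string is two copies of the previous one joined by '-'.
So the next term is two copies of wrw-wrw-wrw-wrw with '-' between the halves.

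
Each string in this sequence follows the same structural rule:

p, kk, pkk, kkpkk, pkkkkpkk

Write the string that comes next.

kkpkkpkkkkpkk

This is a Fibonacci-style word recurrence s(k) = s(k−2)·s(k−1): e.g. p·kk = pkk.
The next term joins kkpkk and pkkkkpkk.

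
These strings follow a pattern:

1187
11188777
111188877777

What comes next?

Reading off run lengths: 1 runs 2, 3, 4; 8 runs 1, 2, 3; 7 runs 1, 3, 5 — each is linear in n (n = 1, 2, …).
For the next term, n = 4, so the run lengths are 5, 4, 7.

1111188887777777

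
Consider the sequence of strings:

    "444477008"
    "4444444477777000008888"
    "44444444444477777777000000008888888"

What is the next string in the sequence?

444444444444444477777777777000000000008888888888

Term n consists of 4n 4's, followed by 3n-1 7's, followed by 3n-1 0's, followed by 3n-2 8's (n = 1, 2, …).
At n = 4 the blocks have lengths 16, 11, 11, 10.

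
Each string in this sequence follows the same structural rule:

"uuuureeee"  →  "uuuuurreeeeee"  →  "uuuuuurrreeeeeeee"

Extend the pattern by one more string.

uuuuuuurrrreeeeeeeeee

Term n consists of n+2 u's, followed by n-1 r's, followed by 2n e's, where the shown terms are n = 2, 3, 4.
At n = 5 the blocks have lengths 7, 4, 10.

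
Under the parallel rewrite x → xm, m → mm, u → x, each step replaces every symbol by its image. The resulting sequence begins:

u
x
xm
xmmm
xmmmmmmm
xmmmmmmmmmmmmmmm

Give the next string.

xmmmmmmmmmmmmmmmmmmmmmmmmmmmmmmm

Replace each of the 16 characters of xmmmmmmmmmmmmmmm in place — xm mm mm mm mm mm mm mm mm mm mm mm mm mm mm mm — and concatenate.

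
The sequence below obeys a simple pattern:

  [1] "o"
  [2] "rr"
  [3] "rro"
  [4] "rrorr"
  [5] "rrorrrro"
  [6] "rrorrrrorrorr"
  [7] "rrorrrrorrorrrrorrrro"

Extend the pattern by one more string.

Each term (from the third on) is the previous term followed by the one before it: term 3 = rr·o = rro.
The next term joins rrorrrrorrorrrrorrrro and rrorrrrorrorr.

rrorrrrorrorrrrorrrrorrorrrrorrorr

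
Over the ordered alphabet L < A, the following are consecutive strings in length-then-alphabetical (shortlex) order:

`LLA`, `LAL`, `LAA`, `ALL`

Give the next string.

Find the rightmost character of ALL below A, bump it to the next letter, and reset everything to its right to L.

ALA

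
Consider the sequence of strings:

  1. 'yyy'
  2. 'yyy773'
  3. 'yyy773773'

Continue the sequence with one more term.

yyy773773773

The strings grow by a fixed suffix 773 each time.
One more step from yyy773773 gives the answer.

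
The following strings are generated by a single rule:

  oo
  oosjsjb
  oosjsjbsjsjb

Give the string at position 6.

Every step adds sjsjb to the end: s(k+1) = s(k)·sjsjb.
From oosjsjbsjsjb, 3 further steps: oosjsjbsjsjb → oosjsjbsjsjbsjsjb → oosjsjbsjsjbsjsjbsjsjb → (answer).

oosjsjbsjsjbsjsjbsjsjbsjsjb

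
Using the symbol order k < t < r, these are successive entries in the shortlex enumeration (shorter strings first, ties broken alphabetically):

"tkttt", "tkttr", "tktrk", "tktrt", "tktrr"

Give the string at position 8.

Advancing 3 positions from tktrr through tktrr → tkrkk → tkrkt reaches term 8.

tkrkr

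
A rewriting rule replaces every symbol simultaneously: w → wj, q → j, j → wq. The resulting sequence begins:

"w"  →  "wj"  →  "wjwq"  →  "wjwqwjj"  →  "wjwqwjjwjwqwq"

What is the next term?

wjwqwjjwjwqwqwjwqwjjwjj

Applying the rule to each of the 13 symbols of wjwqwjjwjwqwq gives the pieces wj wq wj j wj wq wq wj wq wj j wj j, which concatenate to the answer.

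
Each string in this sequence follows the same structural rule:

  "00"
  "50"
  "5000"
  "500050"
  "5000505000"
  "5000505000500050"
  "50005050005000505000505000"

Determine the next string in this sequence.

This is a Fibonacci-style word recurrence s(k) = s(k−1)·s(k−2): e.g. 50·00 = 5000.
The next term joins 50005050005000505000505000 and 5000505000500050.

500050500050005050005050005000505000500050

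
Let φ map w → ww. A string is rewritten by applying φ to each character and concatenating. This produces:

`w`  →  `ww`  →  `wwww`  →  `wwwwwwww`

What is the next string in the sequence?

Apply φ to wwwwwwww symbol by symbol: w→ww, w→ww, w→ww, w→ww, w→ww, w→ww, w→ww, w→ww; joined: ww ww ww ww ww ww ww ww.

wwwwwwwwwwwwwwww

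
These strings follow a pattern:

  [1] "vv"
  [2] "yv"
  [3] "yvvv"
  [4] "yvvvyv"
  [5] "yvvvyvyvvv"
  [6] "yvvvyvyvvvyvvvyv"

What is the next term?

yvvvyvyvvvyvvvyvyvvvyvyvvv

Each term (from the third on) is the previous term followed by the one before it: term 3 = yv·vv = yvvv.
The next term joins yvvvyvyvvvyvvvyv and yvvvyvyvvv.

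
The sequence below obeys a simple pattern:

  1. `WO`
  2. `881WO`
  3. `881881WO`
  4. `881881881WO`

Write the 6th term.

881881881881881WO

Every step adds 881 at the front: s(k+1) = 881·s(k).
From 881881881WO, 2 further steps: 881881881WO → 881881881881WO → (answer).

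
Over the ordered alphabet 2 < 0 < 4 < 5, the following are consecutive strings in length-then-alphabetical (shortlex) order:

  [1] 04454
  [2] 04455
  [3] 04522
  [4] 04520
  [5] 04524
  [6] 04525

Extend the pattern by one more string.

04502

Treat 04525 as a base-4 numeral over the given alphabet and add one, carrying through any trailing 5's.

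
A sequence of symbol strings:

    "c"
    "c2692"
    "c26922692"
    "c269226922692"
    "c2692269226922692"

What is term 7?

Every step adds 2692 to the end: s(k+1) = s(k)·2692.
From c2692269226922692, 2 further steps: c2692269226922692 → c26922692269226922692 → (answer).

c269226922692269226922692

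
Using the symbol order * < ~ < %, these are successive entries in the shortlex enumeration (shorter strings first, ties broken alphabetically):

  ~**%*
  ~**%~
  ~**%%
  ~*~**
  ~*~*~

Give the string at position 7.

Advancing 2 positions from ~*~*~ through ~*~*~ → ~*~*% reaches term 7.

~*~~*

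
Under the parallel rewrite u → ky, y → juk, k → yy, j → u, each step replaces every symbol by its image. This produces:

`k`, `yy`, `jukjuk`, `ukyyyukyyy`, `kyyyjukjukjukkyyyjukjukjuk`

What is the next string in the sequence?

Rewriting the 26 symbols of kyyyjukjukjukkyyyjukjukjuk one by one yields yy juk juk juk u ky yy u ky yy u ky yy yy juk juk juk u ky yy u ky yy u ky yy; concatenated:

yyjukjukjukukyyyukyyyukyyyyyjukjukjukukyyyukyyyukyyy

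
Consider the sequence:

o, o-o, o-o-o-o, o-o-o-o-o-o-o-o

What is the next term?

Every step duplicates the string with '-' between the halves.
So the next term is two copies of o-o-o-o-o-o-o-o with '-' between the halves.

o-o-o-o-o-o-o-o-o-o-o-o-o-o-o-o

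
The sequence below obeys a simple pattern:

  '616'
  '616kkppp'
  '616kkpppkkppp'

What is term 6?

Each term is the previous one with kkppp appended.
From 616kkpppkkppp, 3 further steps: 616kkpppkkppp → 616kkpppkkpppkkppp → 616kkpppkkpppkkpppkkppp → (answer).

616kkpppkkpppkkpppkkpppkkppp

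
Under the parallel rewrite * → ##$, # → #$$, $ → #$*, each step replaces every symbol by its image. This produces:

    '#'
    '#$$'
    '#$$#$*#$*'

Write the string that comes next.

Rewriting each symbol of #$$#$*#$*: #→#$$, $→#$*, $→#$*, #→#$$, $→#$*, *→##$, #→#$$, $→#$*, *→##$, which concatenates to #$$ #$* #$* #$$ #$* ##$ #$$ #$* ##$.

#$$#$*#$*#$$#$*##$#$$#$*##$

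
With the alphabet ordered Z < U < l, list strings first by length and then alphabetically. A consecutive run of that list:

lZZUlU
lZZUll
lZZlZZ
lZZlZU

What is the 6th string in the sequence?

Stepping forward 2 times from lZZlZU: lZZlZU → lZZlZl, then the target.

lZZlUZ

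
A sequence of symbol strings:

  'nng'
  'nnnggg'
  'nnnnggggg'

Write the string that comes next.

nnnnnggggggg

Term n consists of n+1 n's, followed by 2n-1 g's (n = 1, 2, …).
At n = 4 the blocks have lengths 5, 7.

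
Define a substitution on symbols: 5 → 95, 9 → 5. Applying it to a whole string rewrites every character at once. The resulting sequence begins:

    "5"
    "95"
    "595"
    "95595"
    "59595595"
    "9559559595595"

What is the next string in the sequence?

595955959559559595595

φ(9559559595595) expands symbol-by-symbol to 5 95 95 5 95 95 5 95 5 95 95 5 95; joining the 13 pieces gives the next term.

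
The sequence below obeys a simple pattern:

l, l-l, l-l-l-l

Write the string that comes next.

l-l-l-l-l-l-l-l

Each string is two copies of the previous one joined by '-'.
So the next term is two copies of l-l-l-l with '-' between the halves.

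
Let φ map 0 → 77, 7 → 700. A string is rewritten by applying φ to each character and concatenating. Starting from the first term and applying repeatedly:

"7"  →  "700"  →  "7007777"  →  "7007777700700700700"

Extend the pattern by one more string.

70077777007007007007007777700777770077777007777

φ(7007777700700700700) expands symbol-by-symbol to 700 77 77 700 700 700 700 700 77 77 700 77 77 700 77 77 700 77 77; joining the 19 pieces gives the next term.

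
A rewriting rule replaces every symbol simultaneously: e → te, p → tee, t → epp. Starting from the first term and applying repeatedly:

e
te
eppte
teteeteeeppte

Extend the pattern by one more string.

Applying the rule to each of the 13 symbols of teteeteeeppte gives the pieces epp te epp te te epp te te te tee tee epp te, which concatenate to the answer.

eppteeppteteeppteteteteeteeeppte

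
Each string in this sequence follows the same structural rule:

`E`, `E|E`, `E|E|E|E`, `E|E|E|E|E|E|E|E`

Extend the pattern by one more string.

Every step duplicates the string with '|' between the halves.
Doubling E|E|E|E|E|E|E|E with '|' between the halves:

E|E|E|E|E|E|E|E|E|E|E|E|E|E|E|E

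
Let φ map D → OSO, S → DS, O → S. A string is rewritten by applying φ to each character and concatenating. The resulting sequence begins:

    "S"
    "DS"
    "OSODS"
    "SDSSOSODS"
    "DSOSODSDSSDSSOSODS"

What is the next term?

Applying the rule to each of the 18 symbols of DSOSODSDSSDSSOSODS gives the pieces OSO DS S DS S OSO DS OSO DS DS OSO DS DS S DS S OSO DS, which concatenate to the answer.

OSODSSDSSOSODSOSODSDSOSODSDSSDSSOSODS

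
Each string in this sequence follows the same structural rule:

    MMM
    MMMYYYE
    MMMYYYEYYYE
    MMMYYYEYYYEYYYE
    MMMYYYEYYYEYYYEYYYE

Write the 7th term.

Every step adds YYYE to the end: s(k+1) = s(k)·YYYE.
From MMMYYYEYYYEYYYEYYYE, 2 further steps: MMMYYYEYYYEYYYEYYYE → MMMYYYEYYYEYYYEYYYEYYYE → (answer).

MMMYYYEYYYEYYYEYYYEYYYEYYYE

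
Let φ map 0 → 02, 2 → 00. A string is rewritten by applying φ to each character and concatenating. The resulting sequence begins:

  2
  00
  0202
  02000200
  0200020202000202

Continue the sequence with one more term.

Replace each of the 16 characters of 0200020202000202 in place — 02 00 02 02 02 00 02 00 02 00 02 02 02 00 02 00 — and concatenate.

02000202020002000200020202000200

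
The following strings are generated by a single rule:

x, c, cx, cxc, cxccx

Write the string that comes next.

cxccxcxc

From term 3 onward, concatenate the last term with the second-to-last: c·x = cx, cx·c = cxc, …
So term 6 is cxccx·cxc.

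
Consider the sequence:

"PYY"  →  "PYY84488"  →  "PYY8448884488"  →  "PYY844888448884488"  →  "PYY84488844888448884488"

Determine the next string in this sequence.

Each term is the previous one with 84488 appended.
So the next term is PYY84488844888448884488·84488.

PYY8448884488844888448884488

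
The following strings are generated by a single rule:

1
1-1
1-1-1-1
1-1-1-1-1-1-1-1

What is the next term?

1-1-1-1-1-1-1-1-1-1-1-1-1-1-1-1

Every step duplicates the string with '-' between the halves.
One more doubling of 1-1-1-1-1-1-1-1 gives the answer.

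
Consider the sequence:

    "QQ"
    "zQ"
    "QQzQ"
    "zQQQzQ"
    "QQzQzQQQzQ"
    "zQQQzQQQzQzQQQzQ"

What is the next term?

QQzQzQQQzQzQQQzQQQzQzQQQzQ

From term 3 onward, concatenate the second-to-last term with the last: QQ·zQ = QQzQ, zQ·QQzQ = zQQQzQ, …
Continuing: QQzQzQQQzQ · zQQQzQQQzQzQQQzQ gives term 7.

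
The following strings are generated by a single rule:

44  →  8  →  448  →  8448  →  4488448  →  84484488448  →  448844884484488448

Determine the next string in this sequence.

84484488448448844884484488448

This is a Fibonacci-style word recurrence s(k) = s(k−2)·s(k−1): e.g. 44·8 = 448.
So term 8 is 84484488448·448844884484488448.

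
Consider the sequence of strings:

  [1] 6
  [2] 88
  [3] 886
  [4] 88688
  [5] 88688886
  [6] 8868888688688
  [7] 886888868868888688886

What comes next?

8868888688688886888868868888688688

This is a Fibonacci-style word recurrence s(k) = s(k−1)·s(k−2): e.g. 88·6 = 886.
Continuing: 886888868868888688886 · 8868888688688 gives term 8.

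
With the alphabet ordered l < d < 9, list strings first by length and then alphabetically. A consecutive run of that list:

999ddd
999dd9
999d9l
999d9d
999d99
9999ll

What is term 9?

Continuing the enumeration 3 steps past 9999ll: 9999ll → 9999ld → 9999l9 → (answer).

9999dl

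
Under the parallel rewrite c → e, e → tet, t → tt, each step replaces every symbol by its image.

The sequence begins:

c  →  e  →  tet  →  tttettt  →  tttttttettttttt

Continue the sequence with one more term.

Applying the rule to each of the 15 symbols of tttttttettttttt gives the pieces tt tt tt tt tt tt tt tet tt tt tt tt tt tt tt, which concatenate to the answer.

tttttttttttttttettttttttttttttt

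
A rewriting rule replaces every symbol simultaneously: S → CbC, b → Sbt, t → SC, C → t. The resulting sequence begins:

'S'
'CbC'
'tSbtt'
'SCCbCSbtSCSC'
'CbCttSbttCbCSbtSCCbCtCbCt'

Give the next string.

tSbttSCSCCbCSbtSCSCtSbttCbCSbtSCCbCttSbttSCtSbttSC

φ(CbCttSbttCbCSbtSCCbCtCbCt) expands symbol-by-symbol to t Sbt t SC SC CbC Sbt SC SC t Sbt t CbC Sbt SC CbC t t Sbt t SC t Sbt t SC; joining the 25 pieces gives the next term.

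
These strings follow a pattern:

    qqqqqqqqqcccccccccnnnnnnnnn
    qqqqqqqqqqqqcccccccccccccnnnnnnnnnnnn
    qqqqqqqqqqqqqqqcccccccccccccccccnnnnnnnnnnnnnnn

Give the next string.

Term n consists of 3n+3 q's, followed by 4n+1 c's, followed by 3n+3 n's, where the shown terms are n = 2, 3, 4.
At n = 5 the blocks have lengths 18, 21, 18.

qqqqqqqqqqqqqqqqqqcccccccccccccccccccccnnnnnnnnnnnnnnnnnn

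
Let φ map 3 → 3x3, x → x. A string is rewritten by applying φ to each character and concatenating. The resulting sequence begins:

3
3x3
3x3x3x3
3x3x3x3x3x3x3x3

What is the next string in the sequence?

Rewriting the 15 symbols of 3x3x3x3x3x3x3x3 one by one yields 3x3 x 3x3 x 3x3 x 3x3 x 3x3 x 3x3 x 3x3 x 3x3; concatenated:

3x3x3x3x3x3x3x3x3x3x3x3x3x3x3x3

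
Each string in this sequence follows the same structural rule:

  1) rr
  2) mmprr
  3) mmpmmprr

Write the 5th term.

mmpmmpmmpmmprr

Each term is the previous one with mmp prepended.
From mmpmmprr, 2 further steps: mmpmmprr → mmpmmpmmprr → (answer).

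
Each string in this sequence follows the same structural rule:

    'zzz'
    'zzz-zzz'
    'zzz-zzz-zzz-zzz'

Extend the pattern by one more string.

Each string is two copies of the previous one joined by '-'.
Doubling zzz-zzz-zzz-zzz with '-' between the halves:

zzz-zzz-zzz-zzz-zzz-zzz-zzz-zzz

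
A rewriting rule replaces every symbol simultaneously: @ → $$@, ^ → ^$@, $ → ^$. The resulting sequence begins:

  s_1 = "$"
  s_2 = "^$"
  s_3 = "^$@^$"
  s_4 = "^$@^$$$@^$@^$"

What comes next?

^$@^$$$@^$@^$^$^$$$@^$@^$$$@^$@^$

Applying the rule to each of the 13 symbols of ^$@^$$$@^$@^$ gives the pieces ^$@ ^$ $$@ ^$@ ^$ ^$ ^$ $$@ ^$@ ^$ $$@ ^$@ ^$, which concatenate to the answer.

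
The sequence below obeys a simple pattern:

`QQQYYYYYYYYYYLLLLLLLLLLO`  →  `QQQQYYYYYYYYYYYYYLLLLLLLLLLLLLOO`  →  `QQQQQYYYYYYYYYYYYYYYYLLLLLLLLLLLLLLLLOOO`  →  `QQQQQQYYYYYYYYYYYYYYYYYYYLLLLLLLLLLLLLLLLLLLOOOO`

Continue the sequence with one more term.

The n-th term is n Q's then 3n+1 Y's then 3n+1 L's then n-2 O's, where the shown terms are n = 3, 4, 5, 6.
For the next term, n = 7, so the run lengths are 7, 22, 22, 5.

QQQQQQQYYYYYYYYYYYYYYYYYYYYYYLLLLLLLLLLLLLLLLLLLLLLOOOOO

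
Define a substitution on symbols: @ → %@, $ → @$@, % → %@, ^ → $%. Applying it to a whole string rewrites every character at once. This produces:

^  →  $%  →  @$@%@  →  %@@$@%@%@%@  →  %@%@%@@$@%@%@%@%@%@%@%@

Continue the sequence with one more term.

%@%@%@%@%@%@%@@$@%@%@%@%@%@%@%@%@%@%@%@%@%@%@%@

Replace each of the 23 characters of %@%@%@@$@%@%@%@%@%@%@%@ in place — %@ %@ %@ %@ %@ %@ %@ @$@ %@ %@ %@ %@ %@ %@ %@ %@ %@ %@ %@ %@ %@ %@ %@ — and concatenate.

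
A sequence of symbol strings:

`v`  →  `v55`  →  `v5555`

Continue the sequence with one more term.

v555555

Every step adds 55 to the end: s(k+1) = s(k)·55.
One more step from v5555 gives the answer.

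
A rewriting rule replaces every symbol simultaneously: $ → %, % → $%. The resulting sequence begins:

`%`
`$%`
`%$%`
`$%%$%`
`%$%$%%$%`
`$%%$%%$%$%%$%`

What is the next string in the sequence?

Rewriting the 13 symbols of $%%$%%$%$%%$% one by one yields % $% $% % $% $% % $% % $% $% % $%; concatenated:

%$%$%%$%$%%$%%$%$%%$%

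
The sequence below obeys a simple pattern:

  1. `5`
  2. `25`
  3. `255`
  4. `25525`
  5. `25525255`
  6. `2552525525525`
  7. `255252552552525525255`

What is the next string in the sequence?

2552525525525255252552552525525525

From term 3 onward, concatenate the last term with the second-to-last: 25·5 = 255, 255·25 = 25525, …
So term 8 is 255252552552525525255·2552525525525.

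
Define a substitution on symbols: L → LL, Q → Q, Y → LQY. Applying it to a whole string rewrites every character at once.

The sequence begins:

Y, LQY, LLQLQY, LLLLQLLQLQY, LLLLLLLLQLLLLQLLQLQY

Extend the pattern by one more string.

LLLLLLLLLLLLLLLLQLLLLLLLLQLLLLQLLQLQY

Applying the rule to each of the 20 symbols of LLLLLLLLQLLLLQLLQLQY gives the pieces LL LL LL LL LL LL LL LL Q LL LL LL LL Q LL LL Q LL Q LQY, which concatenate to the answer.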